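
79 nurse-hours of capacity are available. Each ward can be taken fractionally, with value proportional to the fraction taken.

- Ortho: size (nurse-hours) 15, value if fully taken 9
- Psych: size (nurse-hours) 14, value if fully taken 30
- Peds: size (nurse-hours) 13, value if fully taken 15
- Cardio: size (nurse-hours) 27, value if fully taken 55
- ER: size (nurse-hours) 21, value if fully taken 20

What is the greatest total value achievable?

122.4

Best value per unit of size first: Psych 30/14≈2.14, Cardio 55/27≈2.04, Peds 15/13≈1.15, ER 20/21≈0.952, Ortho 9/15≈0.6.
Take all of Psych (14 nurse-hours, value 30) — 65 nurse-hours left.
Cardio: take in full, 27 nurse-hours for value 55 — 38 left.
Peds: take in full, 13 nurse-hours for value 15 — 25 left.
ER: take in full, 21 nurse-hours for value 20 — 4 left.
Only 4 nurse-hours remain; take 4/15 of Ortho for value 9×4/15 = 2.4.
Total value = 122.4.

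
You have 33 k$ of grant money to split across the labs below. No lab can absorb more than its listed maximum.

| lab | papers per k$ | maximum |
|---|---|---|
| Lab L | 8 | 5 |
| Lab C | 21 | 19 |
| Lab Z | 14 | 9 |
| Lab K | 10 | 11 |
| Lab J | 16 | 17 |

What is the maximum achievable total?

Highest papers per k$ first: Lab C 21 > Lab J 16 > Lab Z 14 > Lab K 10 > Lab L 8.
Lab C takes 19 to reach its cap of 19 ; 14 left.
Only 14 left; Lab J takes them to reach 14.
Total = 21×19 + 16×14 = 623.

623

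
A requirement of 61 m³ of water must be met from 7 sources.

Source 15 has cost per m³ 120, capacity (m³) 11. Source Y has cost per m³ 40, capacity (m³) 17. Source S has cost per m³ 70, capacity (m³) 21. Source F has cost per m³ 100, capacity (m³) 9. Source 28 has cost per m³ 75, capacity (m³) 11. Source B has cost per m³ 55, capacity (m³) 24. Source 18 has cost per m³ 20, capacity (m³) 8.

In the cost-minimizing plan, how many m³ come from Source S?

12

Cheapest first:
Source 18 at 20: take all 8 m³ ; 53 still needed.
Take 17 from Source Y at 40 ; need 36 more.
Source B (55): use full 24 ; 12 m³ to go.
Source S at 70: take 12 of its 21 ; requirement met.
Source 28, Source F, Source 15: unused.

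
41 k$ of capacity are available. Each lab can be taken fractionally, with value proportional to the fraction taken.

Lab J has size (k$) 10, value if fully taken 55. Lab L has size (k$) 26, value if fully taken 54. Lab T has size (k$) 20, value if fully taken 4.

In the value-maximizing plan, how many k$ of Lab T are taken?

Rank by value-to-size ratio: Lab J 55/10≈5.5, Lab L 54/26≈2.08, Lab T 4/20≈0.2.
All 10 k$ of Lab J fit (value 55) ; 31 remain.
Lab L: take in full, 26 k$ for value 54 ; 5 left.
Fill the last 5 k$ with part of Lab T: 5/20 of it earns 1.

5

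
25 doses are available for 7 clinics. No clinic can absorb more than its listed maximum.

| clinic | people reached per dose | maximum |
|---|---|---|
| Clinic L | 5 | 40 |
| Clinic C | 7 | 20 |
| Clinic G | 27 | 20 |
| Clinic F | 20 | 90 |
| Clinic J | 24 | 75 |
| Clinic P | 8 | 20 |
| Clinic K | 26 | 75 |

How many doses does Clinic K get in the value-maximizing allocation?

Highest people reached per dose first: Clinic G 27 > Clinic K 26 > Clinic J 24 > Clinic F 20 > Clinic P 8 > Clinic C 7 > Clinic L 5.
Give Clinic G 20 to hit its cap of 20 → 5 left.
Clinic K: +5 (room for 75) → 5. Pool exhausted.

5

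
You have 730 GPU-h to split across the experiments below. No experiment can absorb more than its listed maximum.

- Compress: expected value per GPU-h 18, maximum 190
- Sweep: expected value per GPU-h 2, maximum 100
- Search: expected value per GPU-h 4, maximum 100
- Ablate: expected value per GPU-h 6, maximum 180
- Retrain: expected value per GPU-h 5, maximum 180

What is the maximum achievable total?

5960

Highest expected value per GPU-h first: Compress 18 > Ablate 6 > Retrain 5 > Search 4 > Sweep 2.
Give Compress 190 to hit its cap of 190 → 540 left.
Ablate takes 180 to reach its cap of 180 → 360 left.
Retrain takes 180 to reach its cap of 180 → 180 left.
Search: +100 to 100 (cap) → 80 left.
Sweep has room for 100 but only 80 remain, so it gets 80.
Total = 18×190 + 2×80 + 4×100 + 6×180 + 5×180 = 5960.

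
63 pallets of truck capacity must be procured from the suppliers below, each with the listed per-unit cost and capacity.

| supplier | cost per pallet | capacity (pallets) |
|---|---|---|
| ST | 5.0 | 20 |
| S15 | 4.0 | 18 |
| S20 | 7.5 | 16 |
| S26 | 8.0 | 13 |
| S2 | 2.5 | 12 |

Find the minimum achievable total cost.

299.5

Fill from the cheapest supplier first.
Take 12 from S2 at 2.5 — need 51 more.
Take 18 from S15 at 4.0 — need 33 more.
ST (5.0): use full 20 — 13 pallets to go.
S20 at 7.5: take 13 of its 16 — requirement met.
S26: unused.
Cost = 12×2.5 + 18×4.0 + 20×5.0 + 13×7.5 = 299.5.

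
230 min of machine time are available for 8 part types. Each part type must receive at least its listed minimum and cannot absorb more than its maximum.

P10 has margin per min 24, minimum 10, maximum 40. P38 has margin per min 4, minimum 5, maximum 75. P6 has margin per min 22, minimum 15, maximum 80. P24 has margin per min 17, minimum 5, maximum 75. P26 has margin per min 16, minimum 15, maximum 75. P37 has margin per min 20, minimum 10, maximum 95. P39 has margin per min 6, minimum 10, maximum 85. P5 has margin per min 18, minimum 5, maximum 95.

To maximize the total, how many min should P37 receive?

Meeting every minimum uses 10+5+15+5+15+10+10+5 = 75 min, leaving 155.
Order the part types by margin per min: P10 24 > P6 22 > P37 20 > P5 18 > P24 17 > P26 16 > P39 6 > P38 4.
Give P10 30 more to hit its cap of 40 — 125 left.
P6 takes 65 more to reach its cap of 80 — 60 left.
Only 60 left; P37 takes them to reach 70.

70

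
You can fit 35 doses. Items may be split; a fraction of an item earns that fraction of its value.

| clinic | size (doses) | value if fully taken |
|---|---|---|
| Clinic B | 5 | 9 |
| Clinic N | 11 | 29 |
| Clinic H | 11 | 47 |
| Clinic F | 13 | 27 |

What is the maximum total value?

Best value per unit of size first: Clinic H 47/11≈4.27, Clinic N 29/11≈2.64, Clinic F 27/13≈2.08, Clinic B 9/5≈1.8.
Take all of Clinic H (11 doses, value 47) → 24 doses left.
All 11 doses of Clinic N fit (value 29) → 13 remain.
All 13 doses of Clinic F fit (value 27) → 0 remain.
Total value = 103.

103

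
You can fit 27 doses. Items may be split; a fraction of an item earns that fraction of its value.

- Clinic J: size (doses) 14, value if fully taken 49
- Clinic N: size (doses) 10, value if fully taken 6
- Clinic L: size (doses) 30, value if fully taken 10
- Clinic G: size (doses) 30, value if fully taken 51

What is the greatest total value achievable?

71.1

Rank by value-to-size ratio: Clinic J 49/14≈3.5, Clinic G 51/30≈1.7, Clinic N 6/10≈0.6, Clinic L 10/30≈0.333.
All 14 doses of Clinic J fit (value 49) — 13 remain.
13 doses left: a 13/30 share of Clinic G gives 51×13/30 = 22.1.
Total value = 71.1.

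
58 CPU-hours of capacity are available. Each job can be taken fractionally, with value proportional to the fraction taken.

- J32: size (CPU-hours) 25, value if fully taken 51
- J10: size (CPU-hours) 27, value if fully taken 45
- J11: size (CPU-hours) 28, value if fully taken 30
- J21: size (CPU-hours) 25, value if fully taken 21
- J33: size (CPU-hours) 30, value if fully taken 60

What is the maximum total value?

116

Sort by value density: J32 51/25≈2.04, J33 60/30≈2, J10 45/27≈1.67, J11 30/28≈1.07, J21 21/25≈0.84.
Take all of J32 (25 CPU-hours, value 51) → 33 CPU-hours left.
Take all of J33 (30 CPU-hours, value 60) → 3 CPU-hours left.
Only 3 CPU-hours remain; take 3/27 of J10 for value 45×3/27 = 5.
Total value = 116.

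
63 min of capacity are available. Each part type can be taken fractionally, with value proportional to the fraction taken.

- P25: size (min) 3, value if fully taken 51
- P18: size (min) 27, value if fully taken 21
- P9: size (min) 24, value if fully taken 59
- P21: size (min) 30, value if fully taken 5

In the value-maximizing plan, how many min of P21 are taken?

Rank by value-to-size ratio: P25 51/3≈17, P9 59/24≈2.46, P18 21/27≈0.778, P21 5/30≈0.167.
Take all of P25 (3 min, value 51) → 60 min left.
P9: take in full, 24 min for value 59 → 36 left.
All 27 min of P18 fit (value 21) → 9 remain.
Fill the last 9 min with part of P21: 9/30 of it earns 1.5.

9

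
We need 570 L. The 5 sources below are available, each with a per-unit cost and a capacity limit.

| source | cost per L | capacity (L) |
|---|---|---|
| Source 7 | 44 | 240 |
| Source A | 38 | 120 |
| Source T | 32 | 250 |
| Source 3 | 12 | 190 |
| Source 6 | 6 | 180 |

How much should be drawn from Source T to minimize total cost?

Use sources in increasing cost order.
Source 6 at 6: take all 180 L → 390 still needed.
Source 3 at 12: take all 190 L → 200 still needed.
Source T (32): take the remaining 200 → done.
Source A, Source 7: unused.

200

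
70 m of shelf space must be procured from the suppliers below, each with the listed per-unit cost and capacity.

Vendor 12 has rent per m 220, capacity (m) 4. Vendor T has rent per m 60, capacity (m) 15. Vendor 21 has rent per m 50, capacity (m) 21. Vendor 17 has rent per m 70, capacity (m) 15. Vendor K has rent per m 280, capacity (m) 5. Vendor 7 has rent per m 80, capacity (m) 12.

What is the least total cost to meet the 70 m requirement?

5680

Cheapest first:
Vendor 21 (50): use full 21 → 49 m to go.
Vendor T at 60: take all 15 m → 34 still needed.
Vendor 17 at 70: take all 15 m → 19 still needed.
Vendor 7 at 80: take all 12 m → 7 still needed.
Vendor 12 at 220: take all 4 m → 3 still needed.
Vendor K at 280: take 3 of its 5 → requirement met.
Cost = 21×50 + 15×60 + 15×70 + 12×80 + 4×220 + 3×280 = 5680.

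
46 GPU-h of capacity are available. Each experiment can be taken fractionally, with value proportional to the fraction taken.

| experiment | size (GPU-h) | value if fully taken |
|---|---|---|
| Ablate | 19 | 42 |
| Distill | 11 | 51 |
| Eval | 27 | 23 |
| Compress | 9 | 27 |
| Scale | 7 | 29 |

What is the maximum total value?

Sort by value density: Distill 51/11≈4.64, Scale 29/7≈4.14, Compress 27/9≈3, Ablate 42/19≈2.21, Eval 23/27≈0.852.
Distill: take in full, 11 GPU-h for value 51 — 35 left.
Take all of Scale (7 GPU-h, value 29) — 28 GPU-h left.
All 9 GPU-h of Compress fit (value 27) — 19 remain.
Take all of Ablate (19 GPU-h, value 42) — 0 GPU-h left.
Total value = 149.

149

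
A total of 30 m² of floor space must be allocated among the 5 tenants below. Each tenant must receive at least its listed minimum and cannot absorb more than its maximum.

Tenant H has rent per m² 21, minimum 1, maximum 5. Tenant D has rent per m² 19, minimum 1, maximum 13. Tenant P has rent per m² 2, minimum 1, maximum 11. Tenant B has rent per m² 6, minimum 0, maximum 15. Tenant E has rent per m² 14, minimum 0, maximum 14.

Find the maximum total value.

Meeting every minimum uses 1+1+1+0+0 = 3 m², leaving 27.
Rank by rent per m²: Tenant H 21 > Tenant D 19 > Tenant E 14 > Tenant B 6 > Tenant P 2.
Tenant H takes 4 more to reach its cap of 5 ; 23 left.
Give Tenant D 12 more to hit its cap of 13 ; 11 left.
Only 11 left; Tenant E takes them to reach 11.
Total = 21×5 + 19×13 + 2×1 + 14×11 = 508.

508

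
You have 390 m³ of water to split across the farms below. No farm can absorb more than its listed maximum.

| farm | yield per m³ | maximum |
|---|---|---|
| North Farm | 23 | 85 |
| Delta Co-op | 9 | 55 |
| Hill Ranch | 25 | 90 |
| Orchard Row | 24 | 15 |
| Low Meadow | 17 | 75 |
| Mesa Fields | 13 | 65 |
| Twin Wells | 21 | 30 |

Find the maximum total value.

Order the farms by yield per m³: Hill Ranch 25 > Orchard Row 24 > North Farm 23 > Twin Wells 21 > Low Meadow 17 > Mesa Fields 13 > Delta Co-op 9.
Give Hill Ranch 90 to hit its cap of 90 — 300 left.
Orchard Row takes 15 to reach its cap of 15 — 285 left.
North Farm takes 85 to reach its cap of 85 — 200 left.
Twin Wells takes 30 to reach its cap of 30 — 170 left.
Low Meadow: +75 to 75 (cap) — 95 left.
Mesa Fields takes 65 to reach its cap of 65 — 30 left.
Only 30 left; Delta Co-op takes them to reach 30.
Total = 23×85 + 9×30 + 25×90 + 24×15 + 17×75 + 13×65 + 21×30 = 7585.

7585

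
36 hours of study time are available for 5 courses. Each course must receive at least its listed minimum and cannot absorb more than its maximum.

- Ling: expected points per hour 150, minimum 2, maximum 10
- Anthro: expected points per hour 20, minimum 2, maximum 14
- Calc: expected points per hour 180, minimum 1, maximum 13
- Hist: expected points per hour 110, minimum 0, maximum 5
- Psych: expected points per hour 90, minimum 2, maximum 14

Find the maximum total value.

4970

Meeting every minimum uses 2+2+1+0+2 = 7 hours, leaving 29.
Rank by expected points per hour: Calc 180 > Ling 150 > Hist 110 > Psych 90 > Anthro 20.
Give Calc 12 more to hit its cap of 13 → 17 left.
Give Ling 8 more to hit its cap of 10 → 9 left.
Hist: +5 to 5 (cap) → 4 left.
Psych has room for 12 more but only 4 remain, so it gets 6.
Total = 150×10 + 20×2 + 180×13 + 110×5 + 90×6 = 4970.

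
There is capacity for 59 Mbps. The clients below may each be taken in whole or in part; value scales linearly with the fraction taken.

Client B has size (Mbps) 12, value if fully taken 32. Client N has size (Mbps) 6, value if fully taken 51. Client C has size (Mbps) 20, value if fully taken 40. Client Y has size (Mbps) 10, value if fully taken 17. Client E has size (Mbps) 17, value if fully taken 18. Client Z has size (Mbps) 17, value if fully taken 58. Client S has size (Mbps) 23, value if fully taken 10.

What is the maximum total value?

Sort by value density: Client N 51/6≈8.5, Client Z 58/17≈3.41, Client B 32/12≈2.67, Client C 40/20≈2, Client Y 17/10≈1.7, Client E 18/17≈1.06, Client S 10/23≈0.435.
Take all of Client N (6 Mbps, value 51) ; 53 Mbps left.
All 17 Mbps of Client Z fit (value 58) ; 36 remain.
All 12 Mbps of Client B fit (value 32) ; 24 remain.
Take all of Client C (20 Mbps, value 40) ; 4 Mbps left.
4 Mbps left: a 4/10 share of Client Y gives 17×4/10 = 6.8.
Total value = 187.8.

187.8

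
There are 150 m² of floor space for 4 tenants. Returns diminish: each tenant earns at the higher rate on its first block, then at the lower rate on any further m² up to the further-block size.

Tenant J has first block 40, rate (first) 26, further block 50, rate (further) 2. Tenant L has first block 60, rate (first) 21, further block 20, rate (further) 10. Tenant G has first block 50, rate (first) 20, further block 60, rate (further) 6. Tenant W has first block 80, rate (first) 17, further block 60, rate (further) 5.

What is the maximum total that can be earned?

3300

Rank every tier by rate: Tenant J/first 26 > Tenant L/first 21 > Tenant G/first 20 > Tenant W/first 17 > Tenant L/second 10 > Tenant G/second 6 > Tenant W/second 5 > Tenant J/second 2.
Tenant J/first (26): +40 — 110 left.
Fill Tenant L first block (60 at 21) — 50 left.
Fill Tenant G first block (50 at 20) — 0 left.
Total = 26×40 + 21×60 + 20×50 = 3300.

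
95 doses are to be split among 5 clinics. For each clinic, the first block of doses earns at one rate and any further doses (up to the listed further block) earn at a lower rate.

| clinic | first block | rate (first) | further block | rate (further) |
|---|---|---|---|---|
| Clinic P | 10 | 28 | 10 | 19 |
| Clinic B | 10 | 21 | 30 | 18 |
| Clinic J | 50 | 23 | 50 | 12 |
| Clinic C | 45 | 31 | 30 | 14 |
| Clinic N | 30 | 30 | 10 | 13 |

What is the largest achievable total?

Order all 10 blocks by rate: Clinic C/tier1 31 > Clinic N/tier1 30 > Clinic P/tier1 28 > Clinic J/tier1 23 > Clinic B/tier1 21 > Clinic P/tier2 19 > Clinic B/tier2 18 > Clinic C/tier2 14 > Clinic N/tier2 13 > Clinic J/tier2 12.
Clinic C tier1 at 31: fill all 45 ; 50 left.
Fill Clinic N tier1 block (30 at 30) ; 20 left.
Clinic P/tier1 (28): +10 ; 10 left.
Clinic J/tier1: +10 of 50 at 23; pool empty.
Total = 31×45 + 30×30 + 28×10 + 23×10 = 2805.

2805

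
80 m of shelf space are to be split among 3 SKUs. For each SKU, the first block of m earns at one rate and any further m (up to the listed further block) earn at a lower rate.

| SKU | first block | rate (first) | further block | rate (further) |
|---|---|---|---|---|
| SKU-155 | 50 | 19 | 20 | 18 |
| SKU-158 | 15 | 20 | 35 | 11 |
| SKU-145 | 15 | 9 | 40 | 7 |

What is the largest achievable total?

1520

Order all 6 blocks by rate: SKU-158/tier1 20 > SKU-155/tier1 19 > SKU-155/tier2 18 > SKU-158/tier2 11 > SKU-145/tier1 9 > SKU-145/tier2 7.
SKU-158/tier1 (20): +15 — 65 left.
Fill SKU-155 tier1 block (50 at 19) — 15 left.
SKU-155 tier2 at 18: only 15 left, fill 15.
Total = 20×15 + 19×50 + 18×15 = 1520.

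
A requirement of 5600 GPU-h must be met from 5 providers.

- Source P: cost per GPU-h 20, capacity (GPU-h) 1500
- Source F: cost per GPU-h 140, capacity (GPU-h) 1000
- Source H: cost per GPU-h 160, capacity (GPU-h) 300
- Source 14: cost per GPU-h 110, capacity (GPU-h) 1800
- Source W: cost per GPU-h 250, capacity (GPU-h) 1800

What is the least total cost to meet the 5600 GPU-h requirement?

666000

Use providers in increasing cost order.
Source P at 20: take all 1500 GPU-h ; 4100 still needed.
Take 1800 from Source 14 at 110 ; need 2300 more.
Source F (140): use full 1000 ; 1300 GPU-h to go.
Take 300 from Source H at 160 ; need 1000 more.
Take 1000 from Source W at 250 to finish.
Cost = 1500×20 + 1800×110 + 1000×140 + 300×160 + 1000×250 = 666000.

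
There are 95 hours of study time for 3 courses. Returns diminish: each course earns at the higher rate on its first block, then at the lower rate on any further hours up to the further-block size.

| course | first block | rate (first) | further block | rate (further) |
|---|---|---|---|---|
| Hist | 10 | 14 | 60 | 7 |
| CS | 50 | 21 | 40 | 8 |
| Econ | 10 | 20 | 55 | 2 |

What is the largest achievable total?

Treat each block as its own option and order by rate: CS/first 21 > Econ/first 20 > Hist/first 14 > CS/second 8 > Hist/second 7 > Econ/second 2.
Fill CS first block (50 at 21) — 45 left.
Fill Econ first block (10 at 20) — 35 left.
Fill Hist first block (10 at 14) — 25 left.
CS/second: +25 of 40 at 8; pool empty.
Total = 21×50 + 20×10 + 14×10 + 8×25 = 1590.

1590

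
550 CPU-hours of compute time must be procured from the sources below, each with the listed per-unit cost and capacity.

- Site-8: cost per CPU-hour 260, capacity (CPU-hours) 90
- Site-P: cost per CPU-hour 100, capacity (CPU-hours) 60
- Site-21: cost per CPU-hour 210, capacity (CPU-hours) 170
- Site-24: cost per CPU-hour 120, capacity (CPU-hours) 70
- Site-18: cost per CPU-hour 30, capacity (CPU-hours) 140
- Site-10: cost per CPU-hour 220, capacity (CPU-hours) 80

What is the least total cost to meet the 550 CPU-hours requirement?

Use sources in increasing cost order.
Take 140 from Site-18 at 30 — need 410 more.
Take 60 from Site-P at 100 — need 350 more.
Take 70 from Site-24 at 120 — need 280 more.
Site-21 at 210: take all 170 CPU-hours — 110 still needed.
Site-10 at 220: take all 80 CPU-hours — 30 still needed.
Take 30 from Site-8 at 260 to finish.
Cost = 140×30 + 60×100 + 70×120 + 170×210 + 80×220 + 30×260 = 79700.

79700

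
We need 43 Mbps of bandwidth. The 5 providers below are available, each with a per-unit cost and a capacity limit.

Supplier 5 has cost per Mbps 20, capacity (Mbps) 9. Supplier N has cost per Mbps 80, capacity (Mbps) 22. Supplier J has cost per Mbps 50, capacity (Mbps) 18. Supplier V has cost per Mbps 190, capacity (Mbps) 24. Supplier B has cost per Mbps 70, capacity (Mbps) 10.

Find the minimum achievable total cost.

2260

Cheapest first:
Supplier 5 at 20: take all 9 Mbps → 34 still needed.
Take 18 from Supplier J at 50 → need 16 more.
Supplier B at 70: take all 10 Mbps → 6 still needed.
Supplier N at 80: take 6 of its 22 → requirement met.
Supplier V: unused.
Cost = 9×20 + 18×50 + 10×70 + 6×80 = 2260.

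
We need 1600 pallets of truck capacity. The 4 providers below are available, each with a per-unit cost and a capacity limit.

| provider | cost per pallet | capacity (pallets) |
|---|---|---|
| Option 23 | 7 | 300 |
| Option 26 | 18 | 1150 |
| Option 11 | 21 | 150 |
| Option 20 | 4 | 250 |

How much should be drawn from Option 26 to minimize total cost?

Fill from the cheapest provider first.
Option 20 at 4: take all 250 pallets ; 1350 still needed.
Option 23 at 7: take all 300 pallets ; 1050 still needed.
Take 1050 from Option 26 at 18 to finish.
Option 11: unused.

1050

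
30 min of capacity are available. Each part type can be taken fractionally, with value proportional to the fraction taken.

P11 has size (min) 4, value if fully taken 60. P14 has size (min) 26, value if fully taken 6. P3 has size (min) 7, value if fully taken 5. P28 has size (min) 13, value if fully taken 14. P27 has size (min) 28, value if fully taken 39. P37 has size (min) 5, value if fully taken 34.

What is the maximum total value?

Best value per unit of size first: P11 60/4≈15, P37 34/5≈6.8, P27 39/28≈1.39, P28 14/13≈1.08, P3 5/7≈0.714, P14 6/26≈0.231.
P11: take in full, 4 min for value 60 → 26 left.
All 5 min of P37 fit (value 34) → 21 remain.
Fill the last 21 min with part of P27: 21/28 of it earns 29.25.
Total value = 123.25.

123.25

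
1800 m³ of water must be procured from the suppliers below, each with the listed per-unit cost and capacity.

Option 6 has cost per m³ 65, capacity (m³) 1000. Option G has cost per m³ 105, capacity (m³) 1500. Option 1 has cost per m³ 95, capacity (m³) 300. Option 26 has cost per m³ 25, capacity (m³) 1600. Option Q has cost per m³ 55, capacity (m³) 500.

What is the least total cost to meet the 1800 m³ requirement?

51000

Cheapest first:
Take 1600 from Option 26 at 25 ; need 200 more.
Option Q (55): take the remaining 200 ; done.
Option 6, Option 1, Option G: unused.
Cost = 1600×25 + 200×55 = 51000.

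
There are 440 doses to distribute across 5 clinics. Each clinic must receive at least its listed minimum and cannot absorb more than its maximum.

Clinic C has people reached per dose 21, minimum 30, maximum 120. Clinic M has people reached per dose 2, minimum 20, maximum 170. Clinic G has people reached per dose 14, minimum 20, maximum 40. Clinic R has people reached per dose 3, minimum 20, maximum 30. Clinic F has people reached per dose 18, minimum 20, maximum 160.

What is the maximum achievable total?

6230

Meeting every minimum uses 30+20+20+20+20 = 110 doses, leaving 330.
Rank by people reached per dose: Clinic C 21 > Clinic F 18 > Clinic G 14 > Clinic R 3 > Clinic M 2.
Clinic C: +90 to 120 (cap) — 240 left.
Clinic F takes 140 more to reach its cap of 160 — 100 left.
Clinic G takes 20 more to reach its cap of 40 — 80 left.
Clinic R takes 10 more to reach its cap of 30 — 70 left.
Only 70 left; Clinic M takes them to reach 90.
Total = 21×120 + 2×90 + 14×40 + 3×30 + 18×160 = 6230.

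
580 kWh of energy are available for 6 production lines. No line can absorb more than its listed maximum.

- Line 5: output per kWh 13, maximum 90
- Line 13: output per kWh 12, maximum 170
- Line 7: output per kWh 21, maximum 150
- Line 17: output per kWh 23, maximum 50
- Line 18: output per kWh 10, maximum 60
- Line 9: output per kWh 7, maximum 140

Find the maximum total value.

Rank by output per kWh: Line 17 23 > Line 7 21 > Line 5 13 > Line 13 12 > Line 18 10 > Line 9 7.
Line 17: +50 to 50 (cap) — 530 left.
Give Line 7 150 to hit its cap of 150 — 380 left.
Give Line 5 90 to hit its cap of 90 — 290 left.
Line 13: +170 to 170 (cap) — 120 left.
Give Line 18 60 to hit its cap of 60 — 60 left.
Line 9 has room for 140 but only 60 remain, so it gets 60.
Total = 13×90 + 12×170 + 21×150 + 23×50 + 10×60 + 7×60 = 8530.

8530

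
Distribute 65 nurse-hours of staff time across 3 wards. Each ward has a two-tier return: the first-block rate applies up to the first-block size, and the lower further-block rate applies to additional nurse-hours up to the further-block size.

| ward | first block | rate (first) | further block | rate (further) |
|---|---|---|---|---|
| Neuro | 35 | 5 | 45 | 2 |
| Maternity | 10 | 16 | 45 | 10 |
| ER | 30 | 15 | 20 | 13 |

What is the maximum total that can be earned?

920

Order all 6 blocks by rate: Maternity/tier1 16 > ER/tier1 15 > ER/tier2 13 > Maternity/tier2 10 > Neuro/tier1 5 > Neuro/tier2 2.
Maternity/tier1 (16): +10 → 55 left.
ER tier1 at 15: fill all 30 → 25 left.
ER/tier2 (13): +20 → 5 left.
Maternity tier2 at 10: only 5 left, fill 5.
Total = 16×10 + 15×30 + 13×20 + 10×5 = 920.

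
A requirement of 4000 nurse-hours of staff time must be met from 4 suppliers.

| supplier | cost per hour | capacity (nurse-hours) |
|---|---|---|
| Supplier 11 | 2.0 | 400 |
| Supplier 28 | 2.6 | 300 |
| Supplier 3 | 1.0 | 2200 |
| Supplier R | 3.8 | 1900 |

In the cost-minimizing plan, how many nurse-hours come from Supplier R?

Use suppliers in increasing cost order.
Supplier 3 at 1.0: take all 2200 nurse-hours → 1800 still needed.
Supplier 11 (2.0): use full 400 → 1400 nurse-hours to go.
Take 300 from Supplier 28 at 2.6 → need 1100 more.
Supplier R (3.8): take the remaining 1100 → done.

1100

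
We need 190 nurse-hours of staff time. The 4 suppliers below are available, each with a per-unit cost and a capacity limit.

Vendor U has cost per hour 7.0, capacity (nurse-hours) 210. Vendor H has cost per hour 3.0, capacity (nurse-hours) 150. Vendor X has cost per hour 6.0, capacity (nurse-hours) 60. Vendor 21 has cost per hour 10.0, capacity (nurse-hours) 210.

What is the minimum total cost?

Cheapest first:
Vendor H at 3.0: take all 150 nurse-hours ; 40 still needed.
Vendor X at 6.0: take 40 of its 60 ; requirement met.
Vendor U, Vendor 21: unused.
Cost = 150×3.0 + 40×6.0 = 690.

690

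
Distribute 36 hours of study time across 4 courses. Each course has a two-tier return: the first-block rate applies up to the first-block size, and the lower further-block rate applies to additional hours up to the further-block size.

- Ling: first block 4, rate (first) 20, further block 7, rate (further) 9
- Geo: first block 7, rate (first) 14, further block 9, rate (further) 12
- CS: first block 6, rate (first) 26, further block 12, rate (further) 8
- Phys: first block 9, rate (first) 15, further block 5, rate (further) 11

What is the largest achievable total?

588

Order all 8 blocks by rate: CS/tier1 26 > Ling/tier1 20 > Phys/tier1 15 > Geo/tier1 14 > Geo/tier2 12 > Phys/tier2 11 > Ling/tier2 9 > CS/tier2 8.
CS tier1 at 26: fill all 6 → 30 left.
Ling tier1 at 20: fill all 4 → 26 left.
Fill Phys tier1 block (9 at 15) → 17 left.
Geo/tier1 (14): +7 → 10 left.
Geo/tier2 (12): +9 → 1 left.
Phys/tier2: +1 of 5 at 11; pool empty.
Total = 26×6 + 20×4 + 15×9 + 14×7 + 12×9 + 11×1 = 588.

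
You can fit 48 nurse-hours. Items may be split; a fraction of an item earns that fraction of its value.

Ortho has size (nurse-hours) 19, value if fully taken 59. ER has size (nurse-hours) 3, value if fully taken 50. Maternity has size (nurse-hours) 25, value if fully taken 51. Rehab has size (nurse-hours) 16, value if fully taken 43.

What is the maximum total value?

172.4

Sort by value density: ER 50/3≈16.7, Ortho 59/19≈3.11, Rehab 43/16≈2.69, Maternity 51/25≈2.04.
Take all of ER (3 nurse-hours, value 50) — 45 nurse-hours left.
Ortho: take in full, 19 nurse-hours for value 59 — 26 left.
Rehab: take in full, 16 nurse-hours for value 43 — 10 left.
Only 10 nurse-hours remain; take 10/25 of Maternity for value 51×10/25 = 20.4.
Total value = 172.4.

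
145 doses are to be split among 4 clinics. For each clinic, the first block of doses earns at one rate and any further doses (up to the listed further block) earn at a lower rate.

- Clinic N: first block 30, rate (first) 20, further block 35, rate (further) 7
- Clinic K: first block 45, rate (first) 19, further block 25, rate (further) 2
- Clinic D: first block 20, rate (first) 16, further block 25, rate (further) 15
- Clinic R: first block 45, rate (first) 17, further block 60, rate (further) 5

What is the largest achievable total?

Order all 8 blocks by rate: Clinic N/T1 20 > Clinic K/T1 19 > Clinic R/T1 17 > Clinic D/T1 16 > Clinic D/T2 15 > Clinic N/T2 7 > Clinic R/T2 5 > Clinic K/T2 2.
Fill Clinic N T1 block (30 at 20) — 115 left.
Clinic K T1 at 19: fill all 45 — 70 left.
Clinic R T1 at 17: fill all 45 — 25 left.
Fill Clinic D T1 block (20 at 16) — 5 left.
Clinic D/T2: +5 of 25 at 15; pool empty.
Total = 20×30 + 19×45 + 17×45 + 16×20 + 15×5 = 2615.

2615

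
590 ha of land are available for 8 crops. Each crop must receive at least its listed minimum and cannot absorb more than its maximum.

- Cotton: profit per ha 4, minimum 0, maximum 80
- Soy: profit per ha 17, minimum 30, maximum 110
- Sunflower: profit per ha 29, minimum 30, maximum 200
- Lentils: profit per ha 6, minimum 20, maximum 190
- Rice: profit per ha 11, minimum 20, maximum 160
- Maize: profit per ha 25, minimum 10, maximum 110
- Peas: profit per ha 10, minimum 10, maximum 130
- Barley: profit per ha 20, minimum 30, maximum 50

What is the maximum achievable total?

Meeting every minimum uses 0+30+30+20+20+10+10+30 = 150 ha, leaving 440.
Rank by profit per ha: Sunflower 29 > Maize 25 > Barley 20 > Soy 17 > Rice 11 > Peas 10 > Lentils 6 > Cotton 4.
Give Sunflower 170 more to hit its cap of 200 → 270 left.
Give Maize 100 more to hit its cap of 110 → 170 left.
Barley: +20 to 50 (cap) → 150 left.
Soy takes 80 more to reach its cap of 110 → 70 left.
Only 70 left; Rice takes them to reach 90.
Total = 17×110 + 29×200 + 6×20 + 11×90 + 25×110 + 10×10 + 20×50 = 12630.

12630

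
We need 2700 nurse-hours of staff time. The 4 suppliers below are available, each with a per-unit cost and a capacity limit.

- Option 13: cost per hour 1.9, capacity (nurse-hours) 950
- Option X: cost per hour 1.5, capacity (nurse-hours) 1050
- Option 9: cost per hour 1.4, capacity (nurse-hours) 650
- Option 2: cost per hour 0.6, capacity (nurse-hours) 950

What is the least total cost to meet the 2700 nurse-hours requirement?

Use suppliers in increasing cost order.
Take 950 from Option 2 at 0.6 ; need 1750 more.
Option 9 (1.4): use full 650 ; 1100 nurse-hours to go.
Take 1050 from Option X at 1.5 ; need 50 more.
Take 50 from Option 13 at 1.9 to finish.
Cost = 950×0.6 + 650×1.4 + 1050×1.5 + 50×1.9 = 3150.

3150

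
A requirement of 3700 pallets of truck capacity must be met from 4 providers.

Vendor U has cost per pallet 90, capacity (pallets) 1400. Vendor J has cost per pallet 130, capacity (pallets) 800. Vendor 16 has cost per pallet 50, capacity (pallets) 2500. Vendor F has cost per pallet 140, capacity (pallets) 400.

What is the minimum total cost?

233000

Fill from the cheapest provider first.
Vendor 16 (50): use full 2500 — 1200 pallets to go.
Vendor U at 90: take 1200 of its 1400 — requirement met.
Vendor J, Vendor F: unused.
Cost = 2500×50 + 1200×90 = 233000.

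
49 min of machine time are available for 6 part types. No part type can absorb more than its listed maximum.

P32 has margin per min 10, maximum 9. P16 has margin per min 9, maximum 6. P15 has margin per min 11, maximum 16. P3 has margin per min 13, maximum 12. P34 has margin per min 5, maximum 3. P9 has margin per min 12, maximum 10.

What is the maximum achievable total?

560

Highest margin per min first: P3 13 > P9 12 > P15 11 > P32 10 > P16 9 > P34 5.
P3: +12 to 12 (cap) ; 37 left.
P9: +10 to 10 (cap) ; 27 left.
Give P15 16 to hit its cap of 16 ; 11 left.
P32: +9 to 9 (cap) ; 2 left.
Only 2 left; P16 takes them to reach 2.
Total = 10×9 + 9×2 + 11×16 + 13×12 + 12×10 = 560.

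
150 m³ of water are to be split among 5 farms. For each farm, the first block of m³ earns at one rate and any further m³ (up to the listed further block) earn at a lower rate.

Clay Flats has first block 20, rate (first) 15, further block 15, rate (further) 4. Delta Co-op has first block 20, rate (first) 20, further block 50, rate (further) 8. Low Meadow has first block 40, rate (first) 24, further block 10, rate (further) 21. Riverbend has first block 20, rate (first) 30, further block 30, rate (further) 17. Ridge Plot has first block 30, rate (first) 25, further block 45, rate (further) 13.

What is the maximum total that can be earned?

Order all 10 blocks by rate: Riverbend/first 30 > Ridge Plot/first 25 > Low Meadow/first 24 > Low Meadow/second 21 > Delta Co-op/first 20 > Riverbend/second 17 > Clay Flats/first 15 > Ridge Plot/second 13 > Delta Co-op/second 8 > Clay Flats/second 4.
Riverbend first at 30: fill all 20 → 130 left.
Ridge Plot/first (25): +30 → 100 left.
Low Meadow first at 24: fill all 40 → 60 left.
Low Meadow second at 21: fill all 10 → 50 left.
Fill Delta Co-op first block (20 at 20) → 30 left.
Riverbend/second (17): +30 → 0 left.
Total = 30×20 + 25×30 + 24×40 + 21×10 + 20×20 + 17×30 = 3430.

3430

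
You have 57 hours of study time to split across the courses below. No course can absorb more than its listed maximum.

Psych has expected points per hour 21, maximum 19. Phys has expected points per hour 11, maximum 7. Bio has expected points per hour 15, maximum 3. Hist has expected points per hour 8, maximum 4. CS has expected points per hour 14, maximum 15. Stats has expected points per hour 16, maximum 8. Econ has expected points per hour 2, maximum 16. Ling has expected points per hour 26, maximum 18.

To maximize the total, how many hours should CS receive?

Order the courses by expected points per hour: Ling 26 > Psych 21 > Stats 16 > Bio 15 > CS 14 > Phys 11 > Hist 8 > Econ 2.
Ling: +18 to 18 (cap) ; 39 left.
Psych takes 19 to reach its cap of 19 ; 20 left.
Stats: +8 to 8 (cap) ; 12 left.
Bio: +3 to 3 (cap) ; 9 left.
CS has room for 15 but only 9 remain, so it gets 9.

9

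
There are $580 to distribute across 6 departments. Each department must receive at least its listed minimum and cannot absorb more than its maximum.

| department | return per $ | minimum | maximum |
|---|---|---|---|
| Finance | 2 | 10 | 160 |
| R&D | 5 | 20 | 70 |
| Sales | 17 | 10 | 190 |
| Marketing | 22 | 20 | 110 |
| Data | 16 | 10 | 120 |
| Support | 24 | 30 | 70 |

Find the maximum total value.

Meeting every minimum uses 10+20+10+20+10+30 = 100 $, leaving 480.
Order the departments by return per $: Support 24 > Marketing 22 > Sales 17 > Data 16 > R&D 5 > Finance 2.
Support takes 40 more to reach its cap of 70 → 440 left.
Marketing takes 90 more to reach its cap of 110 → 350 left.
Sales: +180 to 190 (cap) → 170 left.
Give Data 110 more to hit its cap of 120 → 60 left.
Give R&D 50 more to hit its cap of 70 → 10 left.
Finance has room for 150 more but only 10 remain, so it gets 20.
Total = 2×20 + 5×70 + 17×190 + 22×110 + 16×120 + 24×70 = 9640.

9640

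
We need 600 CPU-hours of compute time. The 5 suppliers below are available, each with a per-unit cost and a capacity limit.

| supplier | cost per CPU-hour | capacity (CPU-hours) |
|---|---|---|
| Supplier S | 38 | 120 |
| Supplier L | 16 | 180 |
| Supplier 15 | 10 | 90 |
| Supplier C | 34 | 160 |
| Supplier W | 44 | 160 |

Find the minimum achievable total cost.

15980

Use suppliers in increasing cost order.
Take 90 from Supplier 15 at 10 ; need 510 more.
Take 180 from Supplier L at 16 ; need 330 more.
Take 160 from Supplier C at 34 ; need 170 more.
Take 120 from Supplier S at 38 ; need 50 more.
Supplier W at 44: take 50 of its 160 ; requirement met.
Cost = 90×10 + 180×16 + 160×34 + 120×38 + 50×44 = 15980.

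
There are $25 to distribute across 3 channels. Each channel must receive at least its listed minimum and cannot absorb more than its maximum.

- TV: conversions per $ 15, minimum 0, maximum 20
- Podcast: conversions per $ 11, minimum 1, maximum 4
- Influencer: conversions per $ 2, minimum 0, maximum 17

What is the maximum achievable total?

Meeting every minimum uses 0+1+0 = 1 $, leaving 24.
Highest conversions per $ first: TV 15 > Podcast 11 > Influencer 2.
Give TV 20 more to hit its cap of 20 ; 4 left.
Give Podcast 3 more to hit its cap of 4 ; 1 left.
Influencer: +1 (room for 17) → 1. Pool exhausted.
Total = 15×20 + 11×4 + 2×1 = 346.

346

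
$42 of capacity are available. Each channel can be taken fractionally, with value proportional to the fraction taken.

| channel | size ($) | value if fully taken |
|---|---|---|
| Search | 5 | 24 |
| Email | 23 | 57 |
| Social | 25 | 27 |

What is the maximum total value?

Sort by value density: Search 24/5≈4.8, Email 57/23≈2.48, Social 27/25≈1.08.
Search: take in full, 5 $ for value 24 ; 37 left.
Email: take in full, 23 $ for value 57 ; 14 left.
Fill the last 14 $ with part of Social: 14/25 of it earns 15.12.
Total value = 96.12.

96.12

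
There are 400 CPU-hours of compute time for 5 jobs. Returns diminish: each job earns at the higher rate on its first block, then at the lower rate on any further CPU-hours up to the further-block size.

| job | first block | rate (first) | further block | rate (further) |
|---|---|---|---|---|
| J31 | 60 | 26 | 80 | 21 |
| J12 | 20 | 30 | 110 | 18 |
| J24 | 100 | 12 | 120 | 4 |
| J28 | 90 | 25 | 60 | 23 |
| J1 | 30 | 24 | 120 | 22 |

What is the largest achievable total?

9570

Treat each block as its own option and order by rate: J12/first 30 > J31/first 26 > J28/first 25 > J1/first 24 > J28/second 23 > J1/second 22 > J31/second 21 > J12/second 18 > J24/first 12 > J24/second 4.
Fill J12 first block (20 at 30) ; 380 left.
J31 first at 26: fill all 60 ; 320 left.
J28 first at 25: fill all 90 ; 230 left.
J1 first at 24: fill all 30 ; 200 left.
J28 second at 23: fill all 60 ; 140 left.
Fill J1 second block (120 at 22) ; 20 left.
20 remain; put them into J31 second at 21.
Total = 30×20 + 26×60 + 25×90 + 24×30 + 23×60 + 22×120 + 21×20 = 9570.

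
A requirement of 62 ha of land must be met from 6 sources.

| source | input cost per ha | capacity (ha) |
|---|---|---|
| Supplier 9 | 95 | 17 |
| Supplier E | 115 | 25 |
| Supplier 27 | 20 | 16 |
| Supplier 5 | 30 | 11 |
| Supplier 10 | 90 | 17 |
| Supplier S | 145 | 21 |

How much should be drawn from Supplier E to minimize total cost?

1

Use sources in increasing cost order.
Take 16 from Supplier 27 at 20 → need 46 more.
Supplier 5 at 30: take all 11 ha → 35 still needed.
Supplier 10 at 90: take all 17 ha → 18 still needed.
Take 17 from Supplier 9 at 95 → need 1 more.
Supplier E (115): take the remaining 1 → done.
Supplier S: unused.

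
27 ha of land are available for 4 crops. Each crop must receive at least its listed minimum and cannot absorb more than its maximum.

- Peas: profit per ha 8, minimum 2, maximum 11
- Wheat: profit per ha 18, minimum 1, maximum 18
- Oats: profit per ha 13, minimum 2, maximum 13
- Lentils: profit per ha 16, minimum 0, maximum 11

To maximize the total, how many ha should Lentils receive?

5

Meeting every minimum uses 2+1+2+0 = 5 ha, leaving 22.
Rank by profit per ha: Wheat 18 > Lentils 16 > Oats 13 > Peas 8.
Give Wheat 17 more to hit its cap of 18 → 5 left.
Only 5 left; Lentils takes them to reach 5.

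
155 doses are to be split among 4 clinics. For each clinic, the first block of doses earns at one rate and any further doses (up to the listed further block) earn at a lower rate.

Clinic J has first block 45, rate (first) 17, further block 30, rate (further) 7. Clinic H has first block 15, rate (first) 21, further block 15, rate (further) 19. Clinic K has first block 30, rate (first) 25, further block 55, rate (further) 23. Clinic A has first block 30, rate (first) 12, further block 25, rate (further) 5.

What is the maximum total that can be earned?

3295

Treat each block as its own option and order by rate: Clinic K/first 25 > Clinic K/second 23 > Clinic H/first 21 > Clinic H/second 19 > Clinic J/first 17 > Clinic A/first 12 > Clinic J/second 7 > Clinic A/second 5.
Fill Clinic K first block (30 at 25) ; 125 left.
Clinic K second at 23: fill all 55 ; 70 left.
Fill Clinic H first block (15 at 21) ; 55 left.
Clinic H second at 19: fill all 15 ; 40 left.
Clinic J/first: +40 of 45 at 17; pool empty.
Total = 25×30 + 23×55 + 21×15 + 19×15 + 17×40 = 3295.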